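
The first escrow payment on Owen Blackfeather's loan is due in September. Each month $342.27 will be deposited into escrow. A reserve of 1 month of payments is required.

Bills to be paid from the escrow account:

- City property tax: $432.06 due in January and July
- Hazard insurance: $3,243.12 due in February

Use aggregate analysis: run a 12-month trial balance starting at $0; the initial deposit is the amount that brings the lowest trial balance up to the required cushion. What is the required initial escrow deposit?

Cushion = 1 × $342.27 = $342.27
Trial balance (start $0, +$342.27 each month, − disbursements):
  Sep: +$342.27 → $342.27
  Oct: +$342.27 → $684.54
  Nov: +$342.27 → $1,026.81
  Dec: +$342.27 → $1,369.08
  Jan: +$342.27 − $432.06 → $1,279.29
  Feb: +$342.27 − $3,243.12 → -$1,621.56
  Mar: +$342.27 → -$1,279.29
  Apr: +$342.27 → -$937.02
  May: +$342.27 → -$594.75
  Jun: +$342.27 → -$252.48
  Jul: +$342.27 − $432.06 → -$342.27
  Aug: +$342.27 → $0.00
Lowest trial balance = -$1,621.56 (Feb)
Initial deposit = cushion − low point = $342.27 − (-$1,621.56) = $1,963.83

$1,963.83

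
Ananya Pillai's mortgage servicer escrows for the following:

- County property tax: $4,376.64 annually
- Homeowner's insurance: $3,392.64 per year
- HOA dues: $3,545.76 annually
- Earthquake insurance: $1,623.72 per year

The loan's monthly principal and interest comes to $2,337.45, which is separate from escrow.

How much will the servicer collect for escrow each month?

County property tax: $4,376.64
Homeowner's insurance: $3,392.64
HOA dues: $3,545.76
Earthquake insurance: $1,623.72
Combined annual = $4,376.64 + $3,392.64 + $3,545.76 + $1,623.72 = $12,938.76
Monthly escrow = $12,938.76 / 12 = $1,078.23

$1,078.23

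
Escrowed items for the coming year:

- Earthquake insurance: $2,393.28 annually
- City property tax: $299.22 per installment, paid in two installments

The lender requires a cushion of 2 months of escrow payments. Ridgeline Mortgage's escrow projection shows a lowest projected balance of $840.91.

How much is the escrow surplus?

$342.29

Earthquake insurance — $2,393.28/yr
City property tax — $299.22 × 2 = $598.44/yr
Annual escrow total = $2,991.72
Monthly escrow = $2,991.72 / 12 = $249.31
Cushion = 2 × $249.31 = $498.62
Surplus = $840.91 − $498.62 = $342.29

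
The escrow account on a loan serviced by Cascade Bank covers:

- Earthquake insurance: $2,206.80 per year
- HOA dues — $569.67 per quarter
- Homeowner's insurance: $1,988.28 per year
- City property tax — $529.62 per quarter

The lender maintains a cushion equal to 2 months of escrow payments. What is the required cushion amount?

$1,432.04

Earthquake insurance: $2,206.80 annually
HOA dues: $569.67 × 4 = $2,278.68 annually
Homeowner's insurance: $1,988.28 annually
City property tax: $529.62 × 4 = $2,118.48 annually
Total annual escrow = $2,206.80 + $2,278.68 + $1,988.28 + $2,118.48 = $8,592.24
Base monthly escrow = $8,592.24 ÷ 12 = $716.02
Reserve = 2 × $716.02 = $1,432.04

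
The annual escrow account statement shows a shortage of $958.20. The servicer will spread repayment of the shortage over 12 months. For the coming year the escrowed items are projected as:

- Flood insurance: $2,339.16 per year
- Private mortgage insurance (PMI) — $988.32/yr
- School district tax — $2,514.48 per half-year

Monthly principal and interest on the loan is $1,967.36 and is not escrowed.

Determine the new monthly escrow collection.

$776.22

Flood insurance — $2,339.16 per year
Private mortgage insurance (PMI) — $988.32 per year
School district tax — $2,514.48 × 2 = $5,028.96 per year
Annual escrow total = $2,339.16 + $988.32 + $5,028.96 = $8,356.44
Monthly escrow = $8,356.44 ÷ 12 = $696.37
Shortage spread = $958.20 ÷ 12 = $79.85/mo
Adjusted monthly = $696.37 + $79.85 = $776.22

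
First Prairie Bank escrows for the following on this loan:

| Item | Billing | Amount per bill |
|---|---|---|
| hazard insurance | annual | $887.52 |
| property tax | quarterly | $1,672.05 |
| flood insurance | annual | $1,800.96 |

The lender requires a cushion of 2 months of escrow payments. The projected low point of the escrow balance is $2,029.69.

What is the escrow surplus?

$466.91

Hazard insurance — $887.52 annually
Property tax — $1,672.05 × 4 = $6,688.20 annually
Flood insurance — $1,800.96 annually
Combined annual = $887.52 + $6,688.20 + $1,800.96 = $9,376.68
Monthly escrow = $9,376.68 ÷ 12 = $781.39
Required reserve = 2 × $781.39 = $1,562.78
Excess over cushion: $2,029.69 − $1,562.78 = $466.91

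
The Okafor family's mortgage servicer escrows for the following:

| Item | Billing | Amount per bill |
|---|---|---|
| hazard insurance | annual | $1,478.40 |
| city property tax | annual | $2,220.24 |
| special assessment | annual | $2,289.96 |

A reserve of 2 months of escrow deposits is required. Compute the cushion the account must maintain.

Hazard insurance = $1,478.40/yr
City property tax = $2,220.24/yr
Special assessment = $2,289.96/yr
Total per year = $1,478.40 + $2,220.24 + $2,289.96 = $5,988.60
Per month = $5,988.60 / 12 = $499.05
Reserve = 2 × $499.05 = $998.10

$998.10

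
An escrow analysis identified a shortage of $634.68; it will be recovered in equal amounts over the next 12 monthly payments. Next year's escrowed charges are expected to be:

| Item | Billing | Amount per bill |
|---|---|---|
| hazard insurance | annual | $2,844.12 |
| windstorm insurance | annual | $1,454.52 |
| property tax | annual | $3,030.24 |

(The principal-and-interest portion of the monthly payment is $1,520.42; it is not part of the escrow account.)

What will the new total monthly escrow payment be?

$663.63

Hazard insurance: $2,844.12 annually
Windstorm insurance: $1,454.52 annually
Property tax: $3,030.24 annually
Combined annual = $2,844.12 + $1,454.52 + $3,030.24 = $7,328.88
Base monthly escrow = $7,328.88 / 12 = $610.74
Monthly shortage recovery: $634.68 / 12 = $52.89
Adjusted monthly = $610.74 + $52.89 = $663.63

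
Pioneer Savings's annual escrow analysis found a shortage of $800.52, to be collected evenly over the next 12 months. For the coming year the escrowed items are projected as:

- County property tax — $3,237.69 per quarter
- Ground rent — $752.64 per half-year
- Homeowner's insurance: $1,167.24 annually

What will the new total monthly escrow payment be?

$1,368.65

County property tax: $3,237.69 × 4 = $12,950.76 annually
Ground rent: $752.64 × 2 = $1,505.28 annually
Homeowner's insurance: $1,167.24 annually
Annual escrow total = $12,950.76 + $1,505.28 + $1,167.24 = $15,623.28
Monthly = $15,623.28 ÷ 12 = $1,301.94
Shortage spread = $800.52 / 12 = $66.71/mo
New monthly escrow = $1,301.94 + $66.71 = $1,368.65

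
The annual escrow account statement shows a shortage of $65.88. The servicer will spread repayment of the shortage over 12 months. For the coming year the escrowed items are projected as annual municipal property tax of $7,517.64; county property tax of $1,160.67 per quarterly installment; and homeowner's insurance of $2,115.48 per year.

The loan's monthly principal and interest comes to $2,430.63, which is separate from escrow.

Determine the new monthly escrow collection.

$1,195.14

Municipal property tax — $7,517.64
County property tax — $1,160.67 × 4 = $4,642.68
Homeowner's insurance — $2,115.48
Annual escrow total = $14,275.80
Monthly = $14,275.80 ÷ 12 = $1,189.65
Shortage per month = $65.88 ÷ 12 = $5.49
Adjusted monthly = $1,189.65 + $5.49 = $1,195.14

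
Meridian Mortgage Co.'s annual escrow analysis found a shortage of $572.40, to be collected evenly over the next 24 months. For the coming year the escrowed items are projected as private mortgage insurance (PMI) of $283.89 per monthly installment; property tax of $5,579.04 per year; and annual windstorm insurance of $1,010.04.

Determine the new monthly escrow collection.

$856.83

Private mortgage insurance (PMI): $283.89 × 12 = $3,406.68 per year
Property tax: $5,579.04 per year
Windstorm insurance: $1,010.04 per year
Annual escrow total = $9,995.76
Monthly = $9,995.76 / 12 = $832.98
Shortage spread = $572.40 ÷ 24 = $23.85/mo
New monthly escrow = $832.98 + $23.85 = $856.83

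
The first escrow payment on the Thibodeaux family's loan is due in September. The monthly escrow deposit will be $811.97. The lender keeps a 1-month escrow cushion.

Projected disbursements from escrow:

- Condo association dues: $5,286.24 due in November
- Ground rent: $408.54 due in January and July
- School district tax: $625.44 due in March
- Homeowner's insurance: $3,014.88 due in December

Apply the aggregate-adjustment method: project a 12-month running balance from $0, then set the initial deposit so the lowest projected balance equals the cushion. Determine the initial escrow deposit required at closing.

Cushion = 1 × $811.97 = $811.97
Trial balance (start $0, +$811.97 each month, − disbursements):
  Sep: +$811.97 → $811.97
  Oct: +$811.97 → $1,623.94
  Nov: +$811.97 − $5,286.24 → -$2,850.33
  Dec: +$811.97 − $3,014.88 → -$5,053.24
  Jan: +$811.97 − $408.54 → -$4,649.81
  Feb: +$811.97 → -$3,837.84
  Mar: +$811.97 − $625.44 → -$3,651.31
  Apr: +$811.97 → -$2,839.34
  May: +$811.97 → -$2,027.37
  Jun: +$811.97 → -$1,215.40
  Jul: +$811.97 − $408.54 → -$811.97
  Aug: +$811.97 → $0.00
Lowest trial balance = -$5,053.24 (Dec)
Initial deposit = cushion − low point = $811.97 − (-$5,053.24) = $5,865.21

$5,865.21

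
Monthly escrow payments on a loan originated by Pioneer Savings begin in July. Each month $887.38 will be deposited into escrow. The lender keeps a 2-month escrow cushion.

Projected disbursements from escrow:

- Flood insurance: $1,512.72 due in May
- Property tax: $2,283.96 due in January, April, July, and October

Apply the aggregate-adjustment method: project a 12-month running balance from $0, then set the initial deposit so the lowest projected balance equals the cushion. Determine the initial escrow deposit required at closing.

$3,171.34

Cushion = 2 × $887.38 = $1,774.76
Trial balance (start $0, +$887.38 each month, − disbursements):
  Jul: +$887.38 − $2,283.96 → -$1,396.58
  Aug: +$887.38 → -$509.20
  Sep: +$887.38 → $378.18
  Oct: +$887.38 − $2,283.96 → -$1,018.40
  Nov: +$887.38 → -$131.02
  Dec: +$887.38 → $756.36
  Jan: +$887.38 − $2,283.96 → -$640.22
  Feb: +$887.38 → $247.16
  Mar: +$887.38 → $1,134.54
  Apr: +$887.38 − $2,283.96 → -$262.04
  May: +$887.38 − $1,512.72 → -$887.38
  Jun: +$887.38 → $0.00
Lowest trial balance = -$1,396.58 (Jul)
Initial deposit = cushion − low point = $1,774.76 − (-$1,396.58) = $3,171.34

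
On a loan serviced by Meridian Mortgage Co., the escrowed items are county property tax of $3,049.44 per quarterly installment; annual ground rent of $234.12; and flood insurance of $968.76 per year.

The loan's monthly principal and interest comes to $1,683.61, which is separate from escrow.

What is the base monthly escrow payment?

County property tax — $3,049.44 × 4 = $12,197.76 per year
Ground rent — $234.12 per year
Flood insurance — $968.76 per year
Total annual escrow = $13,400.64
Per month = $13,400.64 ÷ 12 = $1,116.72

$1,116.72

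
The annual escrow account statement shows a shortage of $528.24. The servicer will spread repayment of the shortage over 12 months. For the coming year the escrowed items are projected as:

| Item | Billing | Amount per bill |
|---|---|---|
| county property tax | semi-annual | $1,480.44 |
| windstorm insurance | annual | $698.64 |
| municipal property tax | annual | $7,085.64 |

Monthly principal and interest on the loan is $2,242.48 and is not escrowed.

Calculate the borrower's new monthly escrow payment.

$939.45

County property tax — $1,480.44 × 2 = $2,960.88 annually
Windstorm insurance — $698.64 annually
Municipal property tax — $7,085.64 annually
Combined annual = $2,960.88 + $698.64 + $7,085.64 = $10,745.16
Monthly escrow = $10,745.16 / 12 = $895.43
Monthly shortage recovery: $528.24 / 12 = $44.02
Adjusted monthly = $895.43 + $44.02 = $939.45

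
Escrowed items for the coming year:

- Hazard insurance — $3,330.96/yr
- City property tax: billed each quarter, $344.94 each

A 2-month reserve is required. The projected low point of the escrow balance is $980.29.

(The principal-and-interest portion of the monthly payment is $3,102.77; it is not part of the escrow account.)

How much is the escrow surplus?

Hazard insurance = $3,330.96/yr
City property tax = $344.94 × 4 = $1,379.76/yr
Total per year = $4,710.72
Monthly = $4,710.72 / 12 = $392.56
Required cushion = 2 × $392.56 = $785.12
Surplus = $980.29 − $785.12 = $195.17

$195.17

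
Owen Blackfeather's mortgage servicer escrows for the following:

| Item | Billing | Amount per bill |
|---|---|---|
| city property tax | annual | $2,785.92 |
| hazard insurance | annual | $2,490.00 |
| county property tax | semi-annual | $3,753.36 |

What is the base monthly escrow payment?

$1,065.22

City property tax = $2,785.92 annually
Hazard insurance = $2,490.00 annually
County property tax = $3,753.36 × 2 = $7,506.72 annually
Yearly total = $2,785.92 + $2,490.00 + $7,506.72 = $12,782.64
Base monthly escrow = $12,782.64 / 12 = $1,065.22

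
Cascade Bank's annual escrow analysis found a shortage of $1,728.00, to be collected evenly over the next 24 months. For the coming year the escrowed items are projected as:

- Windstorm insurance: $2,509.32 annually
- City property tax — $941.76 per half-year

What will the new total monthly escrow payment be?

$438.07

Windstorm insurance: $2,509.32 per year
City property tax: $941.76 × 2 = $1,883.52 per year
Total per year = $2,509.32 + $1,883.52 = $4,392.84
Monthly escrow = $4,392.84 ÷ 12 = $366.07
Monthly shortage recovery: $1,728.00 / 24 = $72.00
New monthly escrow = $366.07 + $72.00 = $438.07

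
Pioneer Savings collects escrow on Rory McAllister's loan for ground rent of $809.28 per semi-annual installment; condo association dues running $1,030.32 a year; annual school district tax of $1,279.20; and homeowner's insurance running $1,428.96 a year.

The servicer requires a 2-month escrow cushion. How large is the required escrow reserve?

$892.84

Ground rent: $809.28 × 2 = $1,618.56
Condo association dues: $1,030.32
School district tax: $1,279.20
Homeowner's insurance: $1,428.96
Total annual escrow = $1,618.56 + $1,030.32 + $1,279.20 + $1,428.96 = $5,357.04
Monthly escrow = $5,357.04 ÷ 12 = $446.42
Cushion = 2 × $446.42 = $892.84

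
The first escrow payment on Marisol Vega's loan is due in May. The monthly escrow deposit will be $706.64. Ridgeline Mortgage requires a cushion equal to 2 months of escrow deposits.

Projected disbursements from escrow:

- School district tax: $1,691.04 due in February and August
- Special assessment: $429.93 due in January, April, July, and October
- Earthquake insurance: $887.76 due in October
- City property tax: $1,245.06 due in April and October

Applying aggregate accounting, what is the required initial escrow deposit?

Cushion = 2 × $706.64 = $1,413.28
Trial balance (start $0, +$706.64 each month, − disbursements):
  May: +$706.64 → $706.64
  Jun: +$706.64 → $1,413.28
  Jul: +$706.64 − $429.93 → $1,689.99
  Aug: +$706.64 − $1,691.04 → $705.59
  Sep: +$706.64 → $1,412.23
  Oct: +$706.64 − $2,562.75 → -$443.88
  Nov: +$706.64 → $262.76
  Dec: +$706.64 → $969.40
  Jan: +$706.64 − $429.93 → $1,246.11
  Feb: +$706.64 − $1,691.04 → $261.71
  Mar: +$706.64 → $968.35
  Apr: +$706.64 − $1,674.99 → $0.00
Lowest trial balance = -$443.88 (Oct)
Initial deposit = cushion − low point = $1,413.28 − (-$443.88) = $1,857.16

$1,857.16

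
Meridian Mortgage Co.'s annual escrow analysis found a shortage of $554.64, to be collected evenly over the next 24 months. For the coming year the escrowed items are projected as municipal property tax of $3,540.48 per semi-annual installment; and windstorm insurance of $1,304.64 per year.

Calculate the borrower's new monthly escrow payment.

Municipal property tax: $3,540.48 × 2 = $7,080.96 per year
Windstorm insurance: $1,304.64 per year
Annual escrow total = $7,080.96 + $1,304.64 = $8,385.60
Per month = $8,385.60 / 12 = $698.80
Shortage per month = $554.64 / 24 = $23.11
Adjusted monthly = $698.80 + $23.11 = $721.91

$721.91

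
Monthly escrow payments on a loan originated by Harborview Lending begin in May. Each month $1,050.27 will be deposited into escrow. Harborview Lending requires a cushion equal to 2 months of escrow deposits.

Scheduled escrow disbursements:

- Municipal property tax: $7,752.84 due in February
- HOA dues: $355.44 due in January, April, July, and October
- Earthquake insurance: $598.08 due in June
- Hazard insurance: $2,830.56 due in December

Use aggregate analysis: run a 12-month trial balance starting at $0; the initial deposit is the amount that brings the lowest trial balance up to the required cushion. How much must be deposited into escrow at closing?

$3,845.64

Cushion = 2 × $1,050.27 = $2,100.54
Trial balance (start $0, +$1,050.27 each month, − disbursements):
  May: +$1,050.27 → $1,050.27
  Jun: +$1,050.27 − $598.08 → $1,502.46
  Jul: +$1,050.27 − $355.44 → $2,197.29
  Aug: +$1,050.27 → $3,247.56
  Sep: +$1,050.27 → $4,297.83
  Oct: +$1,050.27 − $355.44 → $4,992.66
  Nov: +$1,050.27 → $6,042.93
  Dec: +$1,050.27 − $2,830.56 → $4,262.64
  Jan: +$1,050.27 − $355.44 → $4,957.47
  Feb: +$1,050.27 − $7,752.84 → -$1,745.10
  Mar: +$1,050.27 → -$694.83
  Apr: +$1,050.27 − $355.44 → $0.00
Lowest trial balance = -$1,745.10 (Feb)
Initial deposit = cushion − low point = $2,100.54 − (-$1,745.10) = $3,845.64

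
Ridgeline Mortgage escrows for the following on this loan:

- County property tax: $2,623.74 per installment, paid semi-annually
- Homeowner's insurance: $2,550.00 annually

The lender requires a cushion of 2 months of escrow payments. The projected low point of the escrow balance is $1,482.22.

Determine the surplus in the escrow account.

County property tax: $2,623.74 × 2 = $5,247.48 per year
Homeowner's insurance: $2,550.00 per year
Total annual escrow = $5,247.48 + $2,550.00 = $7,797.48
Base monthly escrow = $7,797.48 ÷ 12 = $649.79
Required reserve = 2 × $649.79 = $1,299.58
Surplus = $1,482.22 − $1,299.58 = $182.64

$182.64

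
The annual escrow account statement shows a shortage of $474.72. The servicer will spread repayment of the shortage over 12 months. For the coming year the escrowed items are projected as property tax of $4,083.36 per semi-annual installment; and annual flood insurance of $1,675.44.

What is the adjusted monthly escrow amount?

$859.74

Property tax = $4,083.36 × 2 = $8,166.72
Flood insurance = $1,675.44
Total per year = $9,842.16
Monthly escrow = $9,842.16 ÷ 12 = $820.18
Shortage spread = $474.72 ÷ 12 = $39.56/mo
New monthly escrow = $820.18 + $39.56 = $859.74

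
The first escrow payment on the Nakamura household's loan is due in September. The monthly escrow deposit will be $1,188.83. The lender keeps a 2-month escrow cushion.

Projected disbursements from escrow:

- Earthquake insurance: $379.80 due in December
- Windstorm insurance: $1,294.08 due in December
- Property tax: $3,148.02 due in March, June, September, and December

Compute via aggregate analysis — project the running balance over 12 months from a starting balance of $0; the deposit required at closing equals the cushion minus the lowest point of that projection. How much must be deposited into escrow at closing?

Cushion = 2 × $1,188.83 = $2,377.66
Trial balance (start $0, +$1,188.83 each month, − disbursements):
  Sep: +$1,188.83 − $3,148.02 → -$1,959.19
  Oct: +$1,188.83 → -$770.36
  Nov: +$1,188.83 → $418.47
  Dec: +$1,188.83 − $4,821.90 → -$3,214.60
  Jan: +$1,188.83 → -$2,025.77
  Feb: +$1,188.83 → -$836.94
  Mar: +$1,188.83 − $3,148.02 → -$2,796.13
  Apr: +$1,188.83 → -$1,607.30
  May: +$1,188.83 → -$418.47
  Jun: +$1,188.83 − $3,148.02 → -$2,377.66
  Jul: +$1,188.83 → -$1,188.83
  Aug: +$1,188.83 → $0.00
Lowest trial balance = -$3,214.60 (Dec)
Initial deposit = cushion − low point = $2,377.66 − (-$3,214.60) = $5,592.26

$5,592.26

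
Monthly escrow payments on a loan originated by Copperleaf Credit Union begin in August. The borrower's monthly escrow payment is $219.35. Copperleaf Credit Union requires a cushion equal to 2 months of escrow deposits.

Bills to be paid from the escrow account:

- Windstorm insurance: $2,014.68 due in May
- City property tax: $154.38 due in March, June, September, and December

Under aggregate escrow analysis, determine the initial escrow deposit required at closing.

$723.02

Cushion = 2 × $219.35 = $438.70
Trial balance (start $0, +$219.35 each month, − disbursements):
  Aug: +$219.35 → $219.35
  Sep: +$219.35 − $154.38 → $284.32
  Oct: +$219.35 → $503.67
  Nov: +$219.35 → $723.02
  Dec: +$219.35 − $154.38 → $787.99
  Jan: +$219.35 → $1,007.34
  Feb: +$219.35 → $1,226.69
  Mar: +$219.35 − $154.38 → $1,291.66
  Apr: +$219.35 → $1,511.01
  May: +$219.35 − $2,014.68 → -$284.32
  Jun: +$219.35 − $154.38 → -$219.35
  Jul: +$219.35 → $0.00
Lowest trial balance = -$284.32 (May)
Initial deposit = cushion − low point = $438.70 − (-$284.32) = $723.02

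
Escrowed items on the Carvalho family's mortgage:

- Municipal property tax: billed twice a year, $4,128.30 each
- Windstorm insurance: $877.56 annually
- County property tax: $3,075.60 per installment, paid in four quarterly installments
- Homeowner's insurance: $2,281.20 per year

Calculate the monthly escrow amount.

$1,976.48

Municipal property tax = $4,128.30 × 2 = $8,256.60 annually
Windstorm insurance = $877.56 annually
County property tax = $3,075.60 × 4 = $12,302.40 annually
Homeowner's insurance = $2,281.20 annually
Annual escrow total = $8,256.60 + $877.56 + $12,302.40 + $2,281.20 = $23,717.76
Monthly escrow = $23,717.76 / 12 = $1,976.48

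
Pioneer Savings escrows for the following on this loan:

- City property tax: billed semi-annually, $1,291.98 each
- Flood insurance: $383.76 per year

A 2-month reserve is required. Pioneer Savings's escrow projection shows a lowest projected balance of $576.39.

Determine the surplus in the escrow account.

City property tax — $1,291.98 × 2 = $2,583.96 per year
Flood insurance — $383.76 per year
Yearly total = $2,583.96 + $383.76 = $2,967.72
Base monthly escrow = $2,967.72 / 12 = $247.31
Cushion = 2 × $247.31 = $494.62
Excess over cushion: $576.39 − $494.62 = $81.77

$81.77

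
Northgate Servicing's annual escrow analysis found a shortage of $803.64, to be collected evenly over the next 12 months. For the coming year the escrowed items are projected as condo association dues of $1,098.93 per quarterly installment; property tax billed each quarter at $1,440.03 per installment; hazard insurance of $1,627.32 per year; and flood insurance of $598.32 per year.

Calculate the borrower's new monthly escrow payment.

Condo association dues: $1,098.93 × 4 = $4,395.72 per year
Property tax: $1,440.03 × 4 = $5,760.12 per year
Hazard insurance: $1,627.32 per year
Flood insurance: $598.32 per year
Total per year = $12,381.48
Per month = $12,381.48 / 12 = $1,031.79
Monthly shortage recovery: $803.64 / 12 = $66.97
Adjusted monthly = $1,031.79 + $66.97 = $1,098.76

$1,098.76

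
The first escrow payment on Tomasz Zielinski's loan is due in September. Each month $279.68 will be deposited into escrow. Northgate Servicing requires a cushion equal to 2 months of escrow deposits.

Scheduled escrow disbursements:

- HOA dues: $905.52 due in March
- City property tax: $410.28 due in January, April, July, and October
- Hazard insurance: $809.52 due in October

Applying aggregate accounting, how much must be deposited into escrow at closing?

Cushion = 2 × $279.68 = $559.36
Trial balance (start $0, +$279.68 each month, − disbursements):
  Sep: +$279.68 → $279.68
  Oct: +$279.68 − $1,219.80 → -$660.44
  Nov: +$279.68 → -$380.76
  Dec: +$279.68 → -$101.08
  Jan: +$279.68 − $410.28 → -$231.68
  Feb: +$279.68 → $48.00
  Mar: +$279.68 − $905.52 → -$577.84
  Apr: +$279.68 − $410.28 → -$708.44
  May: +$279.68 → -$428.76
  Jun: +$279.68 → -$149.08
  Jul: +$279.68 − $410.28 → -$279.68
  Aug: +$279.68 → $0.00
Lowest trial balance = -$708.44 (Apr)
Initial deposit = cushion − low point = $559.36 − (-$708.44) = $1,267.80

$1,267.80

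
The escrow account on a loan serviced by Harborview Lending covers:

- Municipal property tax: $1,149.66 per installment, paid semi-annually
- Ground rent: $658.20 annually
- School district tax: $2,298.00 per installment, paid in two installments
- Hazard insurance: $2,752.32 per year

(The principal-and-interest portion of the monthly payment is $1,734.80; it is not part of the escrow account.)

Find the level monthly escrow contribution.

$858.82

Municipal property tax = $1,149.66 × 2 = $2,299.32 per year
Ground rent = $658.20 per year
School district tax = $2,298.00 × 2 = $4,596.00 per year
Hazard insurance = $2,752.32 per year
Total annual escrow = $10,305.84
Base monthly escrow = $10,305.84 ÷ 12 = $858.82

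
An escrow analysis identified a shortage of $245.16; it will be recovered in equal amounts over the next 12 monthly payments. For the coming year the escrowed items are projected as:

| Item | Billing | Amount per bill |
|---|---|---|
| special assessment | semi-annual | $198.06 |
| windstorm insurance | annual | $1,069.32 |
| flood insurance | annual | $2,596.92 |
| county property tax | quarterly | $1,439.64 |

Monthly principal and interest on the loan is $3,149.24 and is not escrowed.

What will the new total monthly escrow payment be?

$838.84

Special assessment — $198.06 × 2 = $396.12 annually
Windstorm insurance — $1,069.32 annually
Flood insurance — $2,596.92 annually
County property tax — $1,439.64 × 4 = $5,758.56 annually
Yearly total = $396.12 + $1,069.32 + $2,596.92 + $5,758.56 = $9,820.92
Monthly escrow = $9,820.92 ÷ 12 = $818.41
Shortage per month = $245.16 / 12 = $20.43
New monthly escrow = $818.41 + $20.43 = $838.84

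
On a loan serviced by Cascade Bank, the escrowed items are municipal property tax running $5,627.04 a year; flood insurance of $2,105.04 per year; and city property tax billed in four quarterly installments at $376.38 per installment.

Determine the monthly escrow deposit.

Municipal property tax — $5,627.04
Flood insurance — $2,105.04
City property tax — $376.38 × 4 = $1,505.52
Yearly total = $9,237.60
Per month = $9,237.60 ÷ 12 = $769.80

$769.80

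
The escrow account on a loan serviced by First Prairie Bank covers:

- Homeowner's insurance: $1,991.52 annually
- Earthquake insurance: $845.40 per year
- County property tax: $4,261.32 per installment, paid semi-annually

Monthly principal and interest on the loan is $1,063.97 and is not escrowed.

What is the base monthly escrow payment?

$946.63

Homeowner's insurance = $1,991.52
Earthquake insurance = $845.40
County property tax = $4,261.32 × 2 = $8,522.64
Total annual escrow = $1,991.52 + $845.40 + $8,522.64 = $11,359.56
Base monthly escrow = $11,359.56 / 12 = $946.63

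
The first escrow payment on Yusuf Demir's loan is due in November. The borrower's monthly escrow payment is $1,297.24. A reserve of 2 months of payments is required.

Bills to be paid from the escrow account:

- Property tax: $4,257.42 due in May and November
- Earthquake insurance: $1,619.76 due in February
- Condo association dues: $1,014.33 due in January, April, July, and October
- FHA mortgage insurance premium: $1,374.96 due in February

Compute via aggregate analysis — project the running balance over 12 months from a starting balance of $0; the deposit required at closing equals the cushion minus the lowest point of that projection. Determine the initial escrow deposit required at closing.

Cushion = 2 × $1,297.24 = $2,594.48
Trial balance (start $0, +$1,297.24 each month, − disbursements):
  Nov: +$1,297.24 − $4,257.42 → -$2,960.18
  Dec: +$1,297.24 → -$1,662.94
  Jan: +$1,297.24 − $1,014.33 → -$1,380.03
  Feb: +$1,297.24 − $2,994.72 → -$3,077.51
  Mar: +$1,297.24 → -$1,780.27
  Apr: +$1,297.24 − $1,014.33 → -$1,497.36
  May: +$1,297.24 − $4,257.42 → -$4,457.54
  Jun: +$1,297.24 → -$3,160.30
  Jul: +$1,297.24 − $1,014.33 → -$2,877.39
  Aug: +$1,297.24 → -$1,580.15
  Sep: +$1,297.24 → -$282.91
  Oct: +$1,297.24 − $1,014.33 → $0.00
Lowest trial balance = -$4,457.54 (May)
Initial deposit = cushion − low point = $2,594.48 − (-$4,457.54) = $7,052.02

$7,052.02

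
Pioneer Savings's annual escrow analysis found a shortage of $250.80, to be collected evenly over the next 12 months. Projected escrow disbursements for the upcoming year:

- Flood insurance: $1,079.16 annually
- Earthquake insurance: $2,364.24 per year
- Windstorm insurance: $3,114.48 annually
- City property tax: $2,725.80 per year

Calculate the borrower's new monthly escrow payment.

Flood insurance: $1,079.16
Earthquake insurance: $2,364.24
Windstorm insurance: $3,114.48
City property tax: $2,725.80
Total annual escrow = $1,079.16 + $2,364.24 + $3,114.48 + $2,725.80 = $9,283.68
Monthly = $9,283.68 ÷ 12 = $773.64
Shortage spread = $250.80 / 12 = $20.90/mo
Adjusted monthly = $773.64 + $20.90 = $794.54

$794.54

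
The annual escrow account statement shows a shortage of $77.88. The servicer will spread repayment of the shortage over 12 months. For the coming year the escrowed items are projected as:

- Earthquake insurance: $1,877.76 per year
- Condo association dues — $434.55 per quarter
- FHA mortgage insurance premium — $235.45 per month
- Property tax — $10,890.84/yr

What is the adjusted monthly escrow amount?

$1,450.84

Earthquake insurance — $1,877.76
Condo association dues — $434.55 × 4 = $1,738.20
FHA mortgage insurance premium — $235.45 × 12 = $2,825.40
Property tax — $10,890.84
Total per year = $17,332.20
Base monthly escrow = $17,332.20 ÷ 12 = $1,444.35
Shortage per month = $77.88 ÷ 12 = $6.49
Adjusted monthly = $1,444.35 + $6.49 = $1,450.84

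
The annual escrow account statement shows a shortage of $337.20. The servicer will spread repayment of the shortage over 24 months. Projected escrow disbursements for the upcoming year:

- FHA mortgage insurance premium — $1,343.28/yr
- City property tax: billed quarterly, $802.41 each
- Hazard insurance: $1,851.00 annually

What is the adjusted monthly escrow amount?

FHA mortgage insurance premium = $1,343.28 annually
City property tax = $802.41 × 4 = $3,209.64 annually
Hazard insurance = $1,851.00 annually
Total per year = $1,343.28 + $3,209.64 + $1,851.00 = $6,403.92
Monthly = $6,403.92 / 12 = $533.66
Shortage per month = $337.20 ÷ 24 = $14.05
Adjusted monthly = $533.66 + $14.05 = $547.71

$547.71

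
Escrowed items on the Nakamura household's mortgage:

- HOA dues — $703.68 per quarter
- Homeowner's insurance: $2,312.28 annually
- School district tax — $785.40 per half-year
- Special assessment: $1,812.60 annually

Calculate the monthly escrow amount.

$709.20

HOA dues: $703.68 × 4 = $2,814.72
Homeowner's insurance: $2,312.28
School district tax: $785.40 × 2 = $1,570.80
Special assessment: $1,812.60
Combined annual = $8,510.40
Monthly = $8,510.40 / 12 = $709.20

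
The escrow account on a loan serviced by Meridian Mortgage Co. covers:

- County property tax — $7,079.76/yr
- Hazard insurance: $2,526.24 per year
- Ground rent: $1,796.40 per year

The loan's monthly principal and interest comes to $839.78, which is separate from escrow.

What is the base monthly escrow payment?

County property tax: $7,079.76 annually
Hazard insurance: $2,526.24 annually
Ground rent: $1,796.40 annually
Annual escrow total = $11,402.40
Monthly = $11,402.40 / 12 = $950.20

$950.20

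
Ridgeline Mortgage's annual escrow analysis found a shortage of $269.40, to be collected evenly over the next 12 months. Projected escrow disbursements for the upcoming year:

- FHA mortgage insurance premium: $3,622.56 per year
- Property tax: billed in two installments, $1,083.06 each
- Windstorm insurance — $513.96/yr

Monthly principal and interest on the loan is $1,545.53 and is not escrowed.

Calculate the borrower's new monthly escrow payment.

$547.67

FHA mortgage insurance premium — $3,622.56/yr
Property tax — $1,083.06 × 2 = $2,166.12/yr
Windstorm insurance — $513.96/yr
Annual escrow total = $3,622.56 + $2,166.12 + $513.96 = $6,302.64
Monthly escrow = $6,302.64 ÷ 12 = $525.22
Shortage per month = $269.40 ÷ 12 = $22.45
New monthly escrow = $525.22 + $22.45 = $547.67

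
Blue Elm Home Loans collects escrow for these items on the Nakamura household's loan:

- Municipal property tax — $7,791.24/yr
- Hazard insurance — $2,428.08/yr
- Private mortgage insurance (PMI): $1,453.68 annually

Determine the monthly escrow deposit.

$972.75

Municipal property tax — $7,791.24/yr
Hazard insurance — $2,428.08/yr
Private mortgage insurance (PMI) — $1,453.68/yr
Total annual escrow = $7,791.24 + $2,428.08 + $1,453.68 = $11,673.00
Monthly escrow = $11,673.00 / 12 = $972.75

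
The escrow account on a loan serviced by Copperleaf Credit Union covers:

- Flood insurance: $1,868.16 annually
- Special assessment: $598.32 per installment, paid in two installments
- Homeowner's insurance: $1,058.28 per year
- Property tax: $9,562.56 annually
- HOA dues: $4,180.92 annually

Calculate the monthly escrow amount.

$1,488.88

Flood insurance — $1,868.16 per year
Special assessment — $598.32 × 2 = $1,196.64 per year
Homeowner's insurance — $1,058.28 per year
Property tax — $9,562.56 per year
HOA dues — $4,180.92 per year
Combined annual = $17,866.56
Per month = $17,866.56 / 12 = $1,488.88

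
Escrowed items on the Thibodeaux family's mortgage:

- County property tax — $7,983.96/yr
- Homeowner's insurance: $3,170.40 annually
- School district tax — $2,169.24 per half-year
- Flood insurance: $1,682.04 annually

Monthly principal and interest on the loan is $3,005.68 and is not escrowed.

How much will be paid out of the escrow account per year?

County property tax: $7,983.96/yr
Homeowner's insurance: $3,170.40/yr
School district tax: $2,169.24 × 2 = $4,338.48/yr
Flood insurance: $1,682.04/yr
Combined annual = $7,983.96 + $3,170.40 + $4,338.48 + $1,682.04 = $17,174.88

$17,174.88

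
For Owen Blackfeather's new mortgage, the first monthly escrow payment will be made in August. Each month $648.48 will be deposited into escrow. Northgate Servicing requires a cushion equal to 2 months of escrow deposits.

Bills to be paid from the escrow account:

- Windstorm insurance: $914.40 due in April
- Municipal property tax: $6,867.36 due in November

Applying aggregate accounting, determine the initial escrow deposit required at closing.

$5,570.40

Cushion = 2 × $648.48 = $1,296.96
Trial balance (start $0, +$648.48 each month, − disbursements):
  Aug: +$648.48 → $648.48
  Sep: +$648.48 → $1,296.96
  Oct: +$648.48 → $1,945.44
  Nov: +$648.48 − $6,867.36 → -$4,273.44
  Dec: +$648.48 → -$3,624.96
  Jan: +$648.48 → -$2,976.48
  Feb: +$648.48 → -$2,328.00
  Mar: +$648.48 → -$1,679.52
  Apr: +$648.48 − $914.40 → -$1,945.44
  May: +$648.48 → -$1,296.96
  Jun: +$648.48 → -$648.48
  Jul: +$648.48 → $0.00
Lowest trial balance = -$4,273.44 (Nov)
Initial deposit = cushion − low point = $1,296.96 − (-$4,273.44) = $5,570.40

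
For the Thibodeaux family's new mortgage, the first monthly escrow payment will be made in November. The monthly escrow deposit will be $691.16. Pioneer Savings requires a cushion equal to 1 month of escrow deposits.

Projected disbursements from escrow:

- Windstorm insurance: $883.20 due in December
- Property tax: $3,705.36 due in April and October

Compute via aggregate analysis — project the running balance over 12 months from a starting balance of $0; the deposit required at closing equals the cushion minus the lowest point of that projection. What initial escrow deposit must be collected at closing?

$1,132.76

Cushion = 1 × $691.16 = $691.16
Trial balance (start $0, +$691.16 each month, − disbursements):
  Nov: +$691.16 → $691.16
  Dec: +$691.16 − $883.20 → $499.12
  Jan: +$691.16 → $1,190.28
  Feb: +$691.16 → $1,881.44
  Mar: +$691.16 → $2,572.60
  Apr: +$691.16 − $3,705.36 → -$441.60
  May: +$691.16 → $249.56
  Jun: +$691.16 → $940.72
  Jul: +$691.16 → $1,631.88
  Aug: +$691.16 → $2,323.04
  Sep: +$691.16 → $3,014.20
  Oct: +$691.16 − $3,705.36 → $0.00
Lowest trial balance = -$441.60 (Apr)
Initial deposit = cushion − low point = $691.16 − (-$441.60) = $1,132.76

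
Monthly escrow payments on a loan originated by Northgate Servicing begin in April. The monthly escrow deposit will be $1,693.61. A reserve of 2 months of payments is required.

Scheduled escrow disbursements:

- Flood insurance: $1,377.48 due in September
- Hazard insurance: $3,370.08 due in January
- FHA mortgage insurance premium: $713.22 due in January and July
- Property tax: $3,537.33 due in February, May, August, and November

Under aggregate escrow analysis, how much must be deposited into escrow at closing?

$5,080.83

Cushion = 2 × $1,693.61 = $3,387.22
Trial balance (start $0, +$1,693.61 each month, − disbursements):
  Apr: +$1,693.61 → $1,693.61
  May: +$1,693.61 − $3,537.33 → -$150.11
  Jun: +$1,693.61 → $1,543.50
  Jul: +$1,693.61 − $713.22 → $2,523.89
  Aug: +$1,693.61 − $3,537.33 → $680.17
  Sep: +$1,693.61 − $1,377.48 → $996.30
  Oct: +$1,693.61 → $2,689.91
  Nov: +$1,693.61 − $3,537.33 → $846.19
  Dec: +$1,693.61 → $2,539.80
  Jan: +$1,693.61 − $4,083.30 → $150.11
  Feb: +$1,693.61 − $3,537.33 → -$1,693.61
  Mar: +$1,693.61 → $0.00
Lowest trial balance = -$1,693.61 (Feb)
Initial deposit = cushion − low point = $3,387.22 − (-$1,693.61) = $5,080.83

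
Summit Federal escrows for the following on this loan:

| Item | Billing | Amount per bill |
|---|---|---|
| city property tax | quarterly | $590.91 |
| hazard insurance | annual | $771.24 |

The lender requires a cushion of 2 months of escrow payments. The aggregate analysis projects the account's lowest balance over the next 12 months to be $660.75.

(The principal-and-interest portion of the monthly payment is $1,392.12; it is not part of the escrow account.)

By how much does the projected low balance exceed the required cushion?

$138.27

City property tax: $590.91 × 4 = $2,363.64 per year
Hazard insurance: $771.24 per year
Combined annual = $2,363.64 + $771.24 = $3,134.88
Per month = $3,134.88 ÷ 12 = $261.24
Cushion = 2 × $261.24 = $522.48
Surplus = $660.75 − $522.48 = $138.27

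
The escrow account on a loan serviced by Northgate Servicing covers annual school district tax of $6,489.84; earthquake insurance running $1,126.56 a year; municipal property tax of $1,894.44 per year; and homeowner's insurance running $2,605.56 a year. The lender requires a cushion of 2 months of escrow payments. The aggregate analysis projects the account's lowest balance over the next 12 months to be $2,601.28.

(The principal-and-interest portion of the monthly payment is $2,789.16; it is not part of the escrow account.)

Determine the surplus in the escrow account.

School district tax = $6,489.84 annually
Earthquake insurance = $1,126.56 annually
Municipal property tax = $1,894.44 annually
Homeowner's insurance = $2,605.56 annually
Yearly total = $6,489.84 + $1,126.56 + $1,894.44 + $2,605.56 = $12,116.40
Monthly escrow = $12,116.40 / 12 = $1,009.70
Required reserve = 2 × $1,009.70 = $2,019.40
Surplus = $2,601.28 − $2,019.40 = $581.88

$581.88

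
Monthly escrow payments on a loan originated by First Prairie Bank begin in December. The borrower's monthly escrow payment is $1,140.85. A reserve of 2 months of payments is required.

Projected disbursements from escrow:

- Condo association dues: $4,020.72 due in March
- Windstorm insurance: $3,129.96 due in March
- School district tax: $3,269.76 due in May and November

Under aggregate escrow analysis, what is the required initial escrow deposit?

Cushion = 2 × $1,140.85 = $2,281.70
Trial balance (start $0, +$1,140.85 each month, − disbursements):
  Dec: +$1,140.85 → $1,140.85
  Jan: +$1,140.85 → $2,281.70
  Feb: +$1,140.85 → $3,422.55
  Mar: +$1,140.85 − $7,150.68 → -$2,587.28
  Apr: +$1,140.85 → -$1,446.43
  May: +$1,140.85 − $3,269.76 → -$3,575.34
  Jun: +$1,140.85 → -$2,434.49
  Jul: +$1,140.85 → -$1,293.64
  Aug: +$1,140.85 → -$152.79
  Sep: +$1,140.85 → $988.06
  Oct: +$1,140.85 → $2,128.91
  Nov: +$1,140.85 − $3,269.76 → $0.00
Lowest trial balance = -$3,575.34 (May)
Initial deposit = cushion − low point = $2,281.70 − (-$3,575.34) = $5,857.04

$5,857.04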